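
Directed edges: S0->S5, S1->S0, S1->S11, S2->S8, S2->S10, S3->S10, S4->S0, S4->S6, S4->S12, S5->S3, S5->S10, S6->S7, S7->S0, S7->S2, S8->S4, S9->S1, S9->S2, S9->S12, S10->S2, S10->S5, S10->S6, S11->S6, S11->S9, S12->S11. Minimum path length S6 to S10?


BFS layer-by-layer from S6:
  dist 0: {S6}
  dist 1: {S7}
  dist 2: {S0, S2}
  dist 3: {S5, S8, S10}
  -> S10 reached at distance 3
Shortest path length = 3

3


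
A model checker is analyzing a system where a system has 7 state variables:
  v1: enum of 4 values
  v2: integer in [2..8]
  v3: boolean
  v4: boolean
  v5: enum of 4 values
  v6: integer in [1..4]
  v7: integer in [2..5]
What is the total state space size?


State space = product of domain sizes of all variables.
Domain sizes:
  v1 (enum of 4 values): 4
  v2 (integer in [2..8]): 7
  v3 (boolean): 2
  v4 (boolean): 2
  v5 (enum of 4 values): 4
  v6 (integer in [1..4]): 4
  v7 (integer in [2..5]): 4
Product = 4 * 7 * 2 * 2 * 4 * 4 * 4 = 7168

7168


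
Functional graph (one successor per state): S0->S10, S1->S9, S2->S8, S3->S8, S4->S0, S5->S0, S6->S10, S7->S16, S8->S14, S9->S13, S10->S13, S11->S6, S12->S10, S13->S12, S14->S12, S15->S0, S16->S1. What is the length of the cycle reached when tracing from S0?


Trace from S0 until a state repeats:
  S0 -> S10 -> S13 -> S12 -> S10
S10 first seen at step 1, revisited at step 4.
Cycle length = 4 - 1 = 3

3


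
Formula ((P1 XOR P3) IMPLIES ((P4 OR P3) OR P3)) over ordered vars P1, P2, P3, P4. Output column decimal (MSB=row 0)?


Formula: ((P1 XOR P3) IMPLIES ((P4 OR P3) OR P3)) over P1, P2, P3, P4 (16 rows)
Evaluate each row (bits = P1,P2,P3,P4, MSB first):
  row 0 [0000]: ((0 XOR 0) IMPLIES ((0 OR 0) OR 0)) -> 1
  row 1 [0001]: ((0 XOR 0) IMPLIES ((1 OR 0) OR 0)) -> 1
  row 2 [0010]: ((0 XOR 1) IMPLIES ((0 OR 1) OR 1)) -> 1
  row 3 [0011]: ((0 XOR 1) IMPLIES ((1 OR 1) OR 1)) -> 1
  row 4 [0100]: ((0 XOR 0) IMPLIES ((0 OR 0) OR 0)) -> 1
  row 5 [0101]: ((0 XOR 0) IMPLIES ((1 OR 0) OR 0)) -> 1
  row 6 [0110]: ((0 XOR 1) IMPLIES ((0 OR 1) OR 1)) -> 1
  row 7 [0111]: ((0 XOR 1) IMPLIES ((1 OR 1) OR 1)) -> 1
  row 8 [1000]: ((1 XOR 0) IMPLIES ((0 OR 0) OR 0)) -> 0
  row 9 [1001]: ((1 XOR 0) IMPLIES ((1 OR 0) OR 0)) -> 1
  row 10 [1010]: ((1 XOR 1) IMPLIES ((0 OR 1) OR 1)) -> 1
  row 11 [1011]: ((1 XOR 1) IMPLIES ((1 OR 1) OR 1)) -> 1
  row 12 [1100]: ((1 XOR 0) IMPLIES ((0 OR 0) OR 0)) -> 0
  row 13 [1101]: ((1 XOR 0) IMPLIES ((1 OR 0) OR 0)) -> 1
  row 14 [1110]: ((1 XOR 1) IMPLIES ((0 OR 1) OR 1)) -> 1
  row 15 [1111]: ((1 XOR 1) IMPLIES ((1 OR 1) OR 1)) -> 1
Full result column, 4 rows per line (P1,P2 fixed per line; P3,P4 runs 00..11 left to right):
  rows 0-3 [P1,P2=00]: 1111  = hex F
  rows 4-7 [P1,P2=01]: 1111  = hex F
  rows 8-11 [P1,P2=10]: 0111  = hex 7
  rows 12-15 [P1,P2=11]: 0111  = hex 7
Output column (row 0 .. row 15) = 1111111101110111
Output column grouped in 4s = 1111 1111 0111 0111 = 0xFF77
Convert to decimal digit by digit (value = value*16 + digit):
  F -> 15
  15*16 + 15 (F) = 255
  255*16 + 7 = 4087
  4087*16 + 7 = 65399
Decimal = 65399

65399


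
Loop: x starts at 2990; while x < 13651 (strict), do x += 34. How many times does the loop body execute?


Step 1: x goes from 2990 toward 13651 by 34; the body runs while x<13651, so iterations = ceil((bound-start)/step)
Step 2: Distance=10661
Step 3: ceil(10661/34)=314

314


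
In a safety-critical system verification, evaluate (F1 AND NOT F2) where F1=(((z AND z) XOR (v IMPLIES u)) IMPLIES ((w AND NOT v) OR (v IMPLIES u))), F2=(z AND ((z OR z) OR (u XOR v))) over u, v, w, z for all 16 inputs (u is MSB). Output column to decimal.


F1 = (((z AND z) XOR (v IMPLIES u)) IMPLIES ((w AND NOT v) OR (v IMPLIES u)))
F2 = (z AND ((z OR z) OR (u XOR v)))
Counterexample to F1=>F2 is where F1=1 and F2=0.
Evaluate each row (bits = u,v,w,z, MSB first):
  row 0 [0000]: F1=1 F2=0 -> F1&~F2 -> 1
  row 1 [0001]: F1=1 F2=1 -> F1&~F2 -> 0
  row 2 [0010]: F1=1 F2=0 -> F1&~F2 -> 1
  row 3 [0011]: F1=1 F2=1 -> F1&~F2 -> 0
  row 4 [0100]: F1=1 F2=0 -> F1&~F2 -> 1
  row 5 [0101]: F1=0 F2=1 -> F1&~F2 -> 0
  row 6 [0110]: F1=1 F2=0 -> F1&~F2 -> 1
  row 7 [0111]: F1=0 F2=1 -> F1&~F2 -> 0
  row 8 [1000]: F1=1 F2=0 -> F1&~F2 -> 1
  row 9 [1001]: F1=1 F2=1 -> F1&~F2 -> 0
  row 10 [1010]: F1=1 F2=0 -> F1&~F2 -> 1
  row 11 [1011]: F1=1 F2=1 -> F1&~F2 -> 0
  row 12 [1100]: F1=1 F2=0 -> F1&~F2 -> 1
  row 13 [1101]: F1=1 F2=1 -> F1&~F2 -> 0
  row 14 [1110]: F1=1 F2=0 -> F1&~F2 -> 1
  row 15 [1111]: F1=1 F2=1 -> F1&~F2 -> 0
Full result column, 4 rows per line (u,v fixed per line; w,z runs 00..11 left to right):
  rows 0-3 [u,v=00]: 1010  = hex A
  rows 4-7 [u,v=01]: 1010  = hex A
  rows 8-11 [u,v=10]: 1010  = hex A
  rows 12-15 [u,v=11]: 1010  = hex A
Counterexample vector (row 0 .. row 15) = 1010101010101010
Output column grouped in 4s = 1010 1010 1010 1010 = 0xAAAA
Convert to decimal digit by digit (value = value*16 + digit):
  A -> 10
  10*16 + 10 (A) = 170
  170*16 + 10 (A) = 2730
  2730*16 + 10 (A) = 43690
Decimal = 43690

43690


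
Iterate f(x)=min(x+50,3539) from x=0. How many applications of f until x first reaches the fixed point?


Step 1: x=0, cap=3539, increment=50
Step 2: x grows by 50 each step until capped at 3539; fixed point is x=3539
Step 3: iterations = ceil(3539/50) = 71

71


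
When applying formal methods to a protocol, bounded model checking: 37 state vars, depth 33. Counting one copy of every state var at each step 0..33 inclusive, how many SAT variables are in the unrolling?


BMC unrolls to depth k, creating one copy of each state var for steps 0..k.
Step count = 33 + 1 = 34 (steps 0 through 33)
Vars per step = 37
Total = 37 * 34 = 1258

1258


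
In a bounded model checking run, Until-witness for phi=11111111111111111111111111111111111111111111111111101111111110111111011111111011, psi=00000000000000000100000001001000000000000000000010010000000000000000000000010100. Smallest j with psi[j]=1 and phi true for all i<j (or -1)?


(phi U psi) at 0: need smallest j with psi[j]=1 and phi[i]=1 for all i in [0,j).
Scan from step 0:
  step 0: phi=1, psi=0 -> continue
  step 1: phi=1, psi=0 -> continue
  step 2: phi=1, psi=0 -> continue
  step 3: phi=1, psi=0 -> continue
  step 17: psi=1 and phi held for [0,17) -> witness found
Witness step = 17

17


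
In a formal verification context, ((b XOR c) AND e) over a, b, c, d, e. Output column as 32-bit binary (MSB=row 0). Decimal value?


Formula: ((b XOR c) AND e) over a, b, c, d, e (32 rows)
Evaluate each row (bits = a,b,c,d,e, MSB first):
  row 0 [00000]: ((0 XOR 0) AND 0) -> 0
  row 1 [00001]: ((0 XOR 0) AND 1) -> 0
  row 2 [00010]: ((0 XOR 0) AND 0) -> 0
  row 3 [00011]: ((0 XOR 0) AND 1) -> 0
  row 4 [00100]: ((0 XOR 1) AND 0) -> 0
  row 5 [00101]: ((0 XOR 1) AND 1) -> 1
  row 6 [00110]: ((0 XOR 1) AND 0) -> 0
  row 7 [00111]: ((0 XOR 1) AND 1) -> 1
  row 8 [01000]: ((1 XOR 0) AND 0) -> 0
  row 9 [01001]: ((1 XOR 0) AND 1) -> 1
  row 10 [01010]: ((1 XOR 0) AND 0) -> 0
  row 11 [01011]: ((1 XOR 0) AND 1) -> 1
  row 12 [01100]: ((1 XOR 1) AND 0) -> 0
  row 13 [01101]: ((1 XOR 1) AND 1) -> 0
  row 14 [01110]: ((1 XOR 1) AND 0) -> 0
  row 15 [01111]: ((1 XOR 1) AND 1) -> 0
  row 16 [10000]: ((0 XOR 0) AND 0) -> 0
  row 17 [10001]: ((0 XOR 0) AND 1) -> 0
  row 18 [10010]: ((0 XOR 0) AND 0) -> 0
  row 19 [10011]: ((0 XOR 0) AND 1) -> 0
  row 20 [10100]: ((0 XOR 1) AND 0) -> 0
  row 21 [10101]: ((0 XOR 1) AND 1) -> 1
  row 22 [10110]: ((0 XOR 1) AND 0) -> 0
  row 23 [10111]: ((0 XOR 1) AND 1) -> 1
  row 24 [11000]: ((1 XOR 0) AND 0) -> 0
  row 25 [11001]: ((1 XOR 0) AND 1) -> 1
  row 26 [11010]: ((1 XOR 0) AND 0) -> 0
  row 27 [11011]: ((1 XOR 0) AND 1) -> 1
  row 28 [11100]: ((1 XOR 1) AND 0) -> 0
  row 29 [11101]: ((1 XOR 1) AND 1) -> 0
  row 30 [11110]: ((1 XOR 1) AND 0) -> 0
  row 31 [11111]: ((1 XOR 1) AND 1) -> 0
Full result column, 4 rows per line (a,b,c fixed per line; d,e runs 00..11 left to right):
  rows 0-3 [a,b,c=000]: 0000  = hex 0
  rows 4-7 [a,b,c=001]: 0101  = hex 5
  rows 8-11 [a,b,c=010]: 0101  = hex 5
  rows 12-15 [a,b,c=011]: 0000  = hex 0
  rows 16-19 [a,b,c=100]: 0000  = hex 0
  rows 20-23 [a,b,c=101]: 0101  = hex 5
  rows 24-27 [a,b,c=110]: 0101  = hex 5
  rows 28-31 [a,b,c=111]: 0000  = hex 0
Output column (row 0 .. row 31) = 00000101010100000000010101010000
Output column grouped in 4s = 0000 0101 0101 0000 0000 0101 0101 0000 = 0x05500550
Convert to decimal digit by digit (value = value*16 + digit):
  0 -> 0
  0*16 + 5 = 5
  5*16 + 5 = 85
  85*16 + 0 = 1360
  1360*16 + 0 = 21760
  21760*16 + 5 = 348165
  348165*16 + 5 = 5570645
  5570645*16 + 0 = 89130320
Decimal = 89130320

89130320


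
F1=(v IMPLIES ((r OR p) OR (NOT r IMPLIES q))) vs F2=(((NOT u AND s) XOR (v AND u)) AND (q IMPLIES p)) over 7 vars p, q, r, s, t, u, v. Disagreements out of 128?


F1 = (v IMPLIES ((r OR p) OR (NOT r IMPLIES q)))
F2 = (((NOT u AND s) XOR (v AND u)) AND (q IMPLIES p))
Evaluate both on each of 128 rows (bits = p,q,r,s,t,u,v):
  row 0 [0000000]: F1=1 F2=0 (differ) -> 1
  row 1 [0000001]: F1=0 F2=0 -> 0
  row 2 [0000010]: F1=1 F2=0 (differ) -> 1
  row 3 [0000011]: F1=0 F2=1 (differ) -> 1
  row 4 [0000100]: F1=1 F2=0 (differ) -> 1
  (every remaining row is evaluated the same way; all 128 results are listed next)
Full result column, 8 rows per line (p,q,r,s fixed per line; t,u,v runs 000..111 left to right):
  rows 0-7 [p,q,r,s=0000]: 10111011  (ones: 6)
  rows 8-15 [p,q,r,s=0001]: 01110111  (ones: 6)
  rows 16-23 [p,q,r,s=0010]: 11101110  (ones: 6)
  rows 24-31 [p,q,r,s=0011]: 00100010  (ones: 2)
  rows 32-39 [p,q,r,s=0100]: 11111111  (ones: 8)
  rows 40-47 [p,q,r,s=0101]: 11111111  (ones: 8)
  rows 48-55 [p,q,r,s=0110]: 11111111  (ones: 8)
  rows 56-63 [p,q,r,s=0111]: 11111111  (ones: 8)
  rows 64-71 [p,q,r,s=1000]: 11101110  (ones: 6)
  rows 72-79 [p,q,r,s=1001]: 00100010  (ones: 2)
  rows 80-87 [p,q,r,s=1010]: 11101110  (ones: 6)
  rows 88-95 [p,q,r,s=1011]: 00100010  (ones: 2)
  rows 96-103 [p,q,r,s=1100]: 11101110  (ones: 6)
  rows 104-111 [p,q,r,s=1101]: 00100010  (ones: 2)
  rows 112-119 [p,q,r,s=1110]: 11101110  (ones: 6)
  rows 120-127 [p,q,r,s=1111]: 00100010  (ones: 2)
Disagreements = 6+6+6+2+8+8+8+8+6+2+6+2+6+2+6+2 = 84

84


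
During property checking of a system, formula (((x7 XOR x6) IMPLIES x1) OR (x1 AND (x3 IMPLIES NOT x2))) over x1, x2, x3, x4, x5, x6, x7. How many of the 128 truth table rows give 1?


Formula: (((x7 XOR x6) IMPLIES x1) OR (x1 AND (x3 IMPLIES NOT x2))) over 7 vars (128 rows)
Evaluate each row (x1, x2, x3, x4, x5, x6, x7 as bits, MSB first):
  row 0 [0000000]: (((0 XOR 0) IMPLIES 0) OR (0 AND (0 IMPLIES NOT 0))) -> 1
  row 1 [0000001]: (((1 XOR 0) IMPLIES 0) OR (0 AND (0 IMPLIES NOT 0))) -> 0
  row 2 [0000010]: (((0 XOR 1) IMPLIES 0) OR (0 AND (0 IMPLIES NOT 0))) -> 0
  row 3 [0000011]: (((1 XOR 1) IMPLIES 0) OR (0 AND (0 IMPLIES NOT 0))) -> 1
  row 4 [0000100]: (((0 XOR 0) IMPLIES 0) OR (0 AND (0 IMPLIES NOT 0))) -> 1
  (every remaining row is evaluated the same way; all 128 results are listed next)
Full result column, 8 rows per line (x1,x2,x3,x4 fixed per line; x5,x6,x7 runs 000..111 left to right):
  rows 0-7 [x1,x2,x3,x4=0000]: 10011001  (ones: 4)
  rows 8-15 [x1,x2,x3,x4=0001]: 10011001  (ones: 4)
  rows 16-23 [x1,x2,x3,x4=0010]: 10011001  (ones: 4)
  rows 24-31 [x1,x2,x3,x4=0011]: 10011001  (ones: 4)
  rows 32-39 [x1,x2,x3,x4=0100]: 10011001  (ones: 4)
  rows 40-47 [x1,x2,x3,x4=0101]: 10011001  (ones: 4)
  rows 48-55 [x1,x2,x3,x4=0110]: 10011001  (ones: 4)
  rows 56-63 [x1,x2,x3,x4=0111]: 10011001  (ones: 4)
  rows 64-71 [x1,x2,x3,x4=1000]: 11111111  (ones: 8)
  rows 72-79 [x1,x2,x3,x4=1001]: 11111111  (ones: 8)
  rows 80-87 [x1,x2,x3,x4=1010]: 11111111  (ones: 8)
  rows 88-95 [x1,x2,x3,x4=1011]: 11111111  (ones: 8)
  rows 96-103 [x1,x2,x3,x4=1100]: 11111111  (ones: 8)
  rows 104-111 [x1,x2,x3,x4=1101]: 11111111  (ones: 8)
  rows 112-119 [x1,x2,x3,x4=1110]: 11111111  (ones: 8)
  rows 120-127 [x1,x2,x3,x4=1111]: 11111111  (ones: 8)
Count of 1-rows = 4+4+4+4+4+4+4+4+8+8+8+8+8+8+8+8 = 96

96


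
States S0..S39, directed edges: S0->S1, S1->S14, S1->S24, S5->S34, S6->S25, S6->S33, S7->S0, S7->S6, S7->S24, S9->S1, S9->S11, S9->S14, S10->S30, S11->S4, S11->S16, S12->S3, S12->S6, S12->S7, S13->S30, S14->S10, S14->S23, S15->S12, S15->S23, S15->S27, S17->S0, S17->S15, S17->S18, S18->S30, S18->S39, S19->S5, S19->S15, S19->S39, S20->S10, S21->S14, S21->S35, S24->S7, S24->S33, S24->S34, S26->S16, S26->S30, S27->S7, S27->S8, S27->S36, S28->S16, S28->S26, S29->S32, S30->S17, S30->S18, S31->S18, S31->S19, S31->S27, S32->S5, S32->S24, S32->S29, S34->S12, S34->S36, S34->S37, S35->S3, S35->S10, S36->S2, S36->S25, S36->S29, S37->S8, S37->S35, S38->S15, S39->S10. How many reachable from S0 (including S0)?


BFS from S0:
  layer 0: {S0}
  layer 1: {S1}
  layer 2: {S14, S24}
  layer 3: {S7, S10, S23, S33, S34}
  layer 4: {S6, S12, S30, S36, S37}
  layer 5: {S2, S3, S8, S17, S18, S25, S29, S35}
  layer 6: {S15, S32, S39}
  layer 7: {S5, S27}
Reachable set: {S0, S1, S2, S3, S5, S6, S7, S8, S10, S12, S14, S15, S17, S18, S23, S24, S25, S27, S29, S30, S32, S33, S34, S35, S36, S37, S39}
Count = 27

27


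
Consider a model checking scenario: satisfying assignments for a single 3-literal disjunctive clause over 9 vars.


Step 1: Total=2^9=512
Step 2: Unsat when all 3 false: 2^6=64
Step 3: Sat=512-64=448

448


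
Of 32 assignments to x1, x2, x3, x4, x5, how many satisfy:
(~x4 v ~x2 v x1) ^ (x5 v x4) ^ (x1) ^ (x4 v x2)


CNF with 4 clauses over 5 vars (32 assignments).
An assignment satisfies CNF iff every clause has >=1 true literal.
Check each row (bits = x1,x2,x3,x4,x5; clause T/F shown):
  row 0 [00000]: clauses=TFFF -> 0
  row 1 [00001]: clauses=TTFF -> 0
  row 2 [00010]: clauses=TTFT -> 0
  row 3 [00011]: clauses=TTFT -> 0
  row 4 [00100]: clauses=TFFF -> 0
  row 5 [00101]: clauses=TTFF -> 0
  row 6 [00110]: clauses=TTFT -> 0
  row 7 [00111]: clauses=TTFT -> 0
  row 8 [01000]: clauses=TFFT -> 0
  row 9 [01001]: clauses=TTFT -> 0
  row 10 [01010]: clauses=FTFT -> 0
  row 11 [01011]: clauses=FTFT -> 0
  row 12 [01100]: clauses=TFFT -> 0
  row 13 [01101]: clauses=TTFT -> 0
  row 14 [01110]: clauses=FTFT -> 0
  row 15 [01111]: clauses=FTFT -> 0
  row 16 [10000]: clauses=TFTF -> 0
  row 17 [10001]: clauses=TTTF -> 0
  row 18 [10010]: clauses=TTTT -> 1
  row 19 [10011]: clauses=TTTT -> 1
  row 20 [10100]: clauses=TFTF -> 0
  row 21 [10101]: clauses=TTTF -> 0
  row 22 [10110]: clauses=TTTT -> 1
  row 23 [10111]: clauses=TTTT -> 1
  row 24 [11000]: clauses=TFTT -> 0
  row 25 [11001]: clauses=TTTT -> 1
  row 26 [11010]: clauses=TTTT -> 1
  row 27 [11011]: clauses=TTTT -> 1
  row 28 [11100]: clauses=TFTT -> 0
  row 29 [11101]: clauses=TTTT -> 1
  row 30 [11110]: clauses=TTTT -> 1
  row 31 [11111]: clauses=TTTT -> 1
Full result column, 8 rows per line (x1,x2 fixed per line; x3,x4,x5 runs 000..111 left to right):
  rows 0-7 [x1,x2=00]: 00000000  (ones: 0)
  rows 8-15 [x1,x2=01]: 00000000  (ones: 0)
  rows 16-23 [x1,x2=10]: 00110011  (ones: 4)
  rows 24-31 [x1,x2=11]: 01110111  (ones: 6)
Satisfying assignments = 0+0+4+6 = 10

10


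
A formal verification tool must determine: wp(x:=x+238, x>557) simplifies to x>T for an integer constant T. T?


Formula: wp(x:=E, P) = P[E/x] (substitute E for x in postcondition)
Step 1: Postcondition: x>557
Step 2: Substitute x+238 for x: x+238>557
Step 3: Solve for x: x > 557-238 = 319

319


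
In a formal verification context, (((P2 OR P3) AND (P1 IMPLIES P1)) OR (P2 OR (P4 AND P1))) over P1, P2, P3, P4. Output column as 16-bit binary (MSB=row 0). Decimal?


Formula: (((P2 OR P3) AND (P1 IMPLIES P1)) OR (P2 OR (P4 AND P1))) over P1, P2, P3, P4 (16 rows)
Evaluate each row (bits = P1,P2,P3,P4, MSB first):
  row 0 [0000]: (((0 OR 0) AND (0 IMPLIES 0)) OR (0 OR (0 AND 0))) -> 0
  row 1 [0001]: (((0 OR 0) AND (0 IMPLIES 0)) OR (0 OR (1 AND 0))) -> 0
  row 2 [0010]: (((0 OR 1) AND (0 IMPLIES 0)) OR (0 OR (0 AND 0))) -> 1
  row 3 [0011]: (((0 OR 1) AND (0 IMPLIES 0)) OR (0 OR (1 AND 0))) -> 1
  row 4 [0100]: (((1 OR 0) AND (0 IMPLIES 0)) OR (1 OR (0 AND 0))) -> 1
  row 5 [0101]: (((1 OR 0) AND (0 IMPLIES 0)) OR (1 OR (1 AND 0))) -> 1
  row 6 [0110]: (((1 OR 1) AND (0 IMPLIES 0)) OR (1 OR (0 AND 0))) -> 1
  row 7 [0111]: (((1 OR 1) AND (0 IMPLIES 0)) OR (1 OR (1 AND 0))) -> 1
  row 8 [1000]: (((0 OR 0) AND (1 IMPLIES 1)) OR (0 OR (0 AND 1))) -> 0
  row 9 [1001]: (((0 OR 0) AND (1 IMPLIES 1)) OR (0 OR (1 AND 1))) -> 1
  row 10 [1010]: (((0 OR 1) AND (1 IMPLIES 1)) OR (0 OR (0 AND 1))) -> 1
  row 11 [1011]: (((0 OR 1) AND (1 IMPLIES 1)) OR (0 OR (1 AND 1))) -> 1
  row 12 [1100]: (((1 OR 0) AND (1 IMPLIES 1)) OR (1 OR (0 AND 1))) -> 1
  row 13 [1101]: (((1 OR 0) AND (1 IMPLIES 1)) OR (1 OR (1 AND 1))) -> 1
  row 14 [1110]: (((1 OR 1) AND (1 IMPLIES 1)) OR (1 OR (0 AND 1))) -> 1
  row 15 [1111]: (((1 OR 1) AND (1 IMPLIES 1)) OR (1 OR (1 AND 1))) -> 1
Full result column, 4 rows per line (P1,P2 fixed per line; P3,P4 runs 00..11 left to right):
  rows 0-3 [P1,P2=00]: 0011  = hex 3
  rows 4-7 [P1,P2=01]: 1111  = hex F
  rows 8-11 [P1,P2=10]: 0111  = hex 7
  rows 12-15 [P1,P2=11]: 1111  = hex F
Output column (row 0 .. row 15) = 0011111101111111
Output column grouped in 4s = 0011 1111 0111 1111 = 0x3F7F
Convert to decimal digit by digit (value = value*16 + digit):
  3 -> 3
  3*16 + 15 (F) = 63
  63*16 + 7 = 1015
  1015*16 + 15 (F) = 16255
Decimal = 16255

16255


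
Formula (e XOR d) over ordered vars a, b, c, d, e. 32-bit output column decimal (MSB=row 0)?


Formula: (e XOR d) over a, b, c, d, e (32 rows)
Evaluate each row (bits = a,b,c,d,e, MSB first):
  row 0 [00000]: (0 XOR 0) -> 0
  row 1 [00001]: (1 XOR 0) -> 1
  row 2 [00010]: (0 XOR 1) -> 1
  row 3 [00011]: (1 XOR 1) -> 0
  row 4 [00100]: (0 XOR 0) -> 0
  row 5 [00101]: (1 XOR 0) -> 1
  row 6 [00110]: (0 XOR 1) -> 1
  row 7 [00111]: (1 XOR 1) -> 0
  row 8 [01000]: (0 XOR 0) -> 0
  row 9 [01001]: (1 XOR 0) -> 1
  row 10 [01010]: (0 XOR 1) -> 1
  row 11 [01011]: (1 XOR 1) -> 0
  row 12 [01100]: (0 XOR 0) -> 0
  row 13 [01101]: (1 XOR 0) -> 1
  row 14 [01110]: (0 XOR 1) -> 1
  row 15 [01111]: (1 XOR 1) -> 0
  row 16 [10000]: (0 XOR 0) -> 0
  row 17 [10001]: (1 XOR 0) -> 1
  row 18 [10010]: (0 XOR 1) -> 1
  row 19 [10011]: (1 XOR 1) -> 0
  row 20 [10100]: (0 XOR 0) -> 0
  row 21 [10101]: (1 XOR 0) -> 1
  row 22 [10110]: (0 XOR 1) -> 1
  row 23 [10111]: (1 XOR 1) -> 0
  row 24 [11000]: (0 XOR 0) -> 0
  row 25 [11001]: (1 XOR 0) -> 1
  row 26 [11010]: (0 XOR 1) -> 1
  row 27 [11011]: (1 XOR 1) -> 0
  row 28 [11100]: (0 XOR 0) -> 0
  row 29 [11101]: (1 XOR 0) -> 1
  row 30 [11110]: (0 XOR 1) -> 1
  row 31 [11111]: (1 XOR 1) -> 0
Full result column, 4 rows per line (a,b,c fixed per line; d,e runs 00..11 left to right):
  rows 0-3 [a,b,c=000]: 0110  = hex 6
  rows 4-7 [a,b,c=001]: 0110  = hex 6
  rows 8-11 [a,b,c=010]: 0110  = hex 6
  rows 12-15 [a,b,c=011]: 0110  = hex 6
  rows 16-19 [a,b,c=100]: 0110  = hex 6
  rows 20-23 [a,b,c=101]: 0110  = hex 6
  rows 24-27 [a,b,c=110]: 0110  = hex 6
  rows 28-31 [a,b,c=111]: 0110  = hex 6
Output column (row 0 .. row 31) = 01100110011001100110011001100110
Output column grouped in 4s = 0110 0110 0110 0110 0110 0110 0110 0110 = 0x66666666
Convert to decimal digit by digit (value = value*16 + digit):
  6 -> 6
  6*16 + 6 = 102
  102*16 + 6 = 1638
  1638*16 + 6 = 26214
  26214*16 + 6 = 419430
  419430*16 + 6 = 6710886
  6710886*16 + 6 = 107374182
  107374182*16 + 6 = 1717986918
Decimal = 1717986918

1717986918


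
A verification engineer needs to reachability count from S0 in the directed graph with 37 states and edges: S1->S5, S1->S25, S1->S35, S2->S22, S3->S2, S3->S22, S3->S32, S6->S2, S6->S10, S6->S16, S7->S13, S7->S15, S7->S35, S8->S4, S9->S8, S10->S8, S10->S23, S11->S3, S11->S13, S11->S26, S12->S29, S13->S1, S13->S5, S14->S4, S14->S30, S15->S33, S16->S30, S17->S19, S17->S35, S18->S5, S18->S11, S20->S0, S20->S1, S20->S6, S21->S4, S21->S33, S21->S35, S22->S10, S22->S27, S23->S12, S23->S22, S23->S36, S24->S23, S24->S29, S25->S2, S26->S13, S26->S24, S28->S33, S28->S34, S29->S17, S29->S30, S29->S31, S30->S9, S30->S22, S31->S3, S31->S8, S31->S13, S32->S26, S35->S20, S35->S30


BFS from S0:
  layer 0: {S0}
Reachable set: {S0}
Count = 1

1


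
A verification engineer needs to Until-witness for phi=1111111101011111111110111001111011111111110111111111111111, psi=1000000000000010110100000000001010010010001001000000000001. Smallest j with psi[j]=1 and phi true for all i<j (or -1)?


(phi U psi) at 0: need smallest j with psi[j]=1 and phi[i]=1 for all i in [0,j).
Scan from step 0:
  step 0: psi=1 and phi held for [0,0) -> witness found
Witness step = 0

0


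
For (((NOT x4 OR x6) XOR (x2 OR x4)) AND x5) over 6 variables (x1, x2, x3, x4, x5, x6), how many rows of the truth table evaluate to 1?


Formula: (((NOT x4 OR x6) XOR (x2 OR x4)) AND x5) over 6 vars (64 rows)
Evaluate each row (x1, x2, x3, x4, x5, x6 as bits, MSB first):
  row 0 [000000]: (((NOT 0 OR 0) XOR (0 OR 0)) AND 0) -> 0
  row 1 [000001]: (((NOT 0 OR 1) XOR (0 OR 0)) AND 0) -> 0
  row 2 [000010]: (((NOT 0 OR 0) XOR (0 OR 0)) AND 1) -> 1
  row 3 [000011]: (((NOT 0 OR 1) XOR (0 OR 0)) AND 1) -> 1
  row 4 [000100]: (((NOT 1 OR 0) XOR (0 OR 1)) AND 0) -> 0
  (every remaining row is evaluated the same way; all 64 results are listed next)
Full result column, 8 rows per line (x1,x2,x3 fixed per line; x4,x5,x6 runs 000..111 left to right):
  rows 0-7 [x1,x2,x3=000]: 00110010  (ones: 3)
  rows 8-15 [x1,x2,x3=001]: 00110010  (ones: 3)
  rows 16-23 [x1,x2,x3=010]: 00000010  (ones: 1)
  rows 24-31 [x1,x2,x3=011]: 00000010  (ones: 1)
  rows 32-39 [x1,x2,x3=100]: 00110010  (ones: 3)
  rows 40-47 [x1,x2,x3=101]: 00110010  (ones: 3)
  rows 48-55 [x1,x2,x3=110]: 00000010  (ones: 1)
  rows 56-63 [x1,x2,x3=111]: 00000010  (ones: 1)
Count of 1-rows = 3+3+1+1+3+3+1+1 = 16

16


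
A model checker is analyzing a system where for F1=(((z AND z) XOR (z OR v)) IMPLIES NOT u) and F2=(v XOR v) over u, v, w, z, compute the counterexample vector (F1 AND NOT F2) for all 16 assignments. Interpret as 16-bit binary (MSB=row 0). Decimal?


F1 = (((z AND z) XOR (z OR v)) IMPLIES NOT u)
F2 = (v XOR v)
Counterexample to F1=>F2 is where F1=1 and F2=0.
Evaluate each row (bits = u,v,w,z, MSB first):
  row 0 [0000]: F1=1 F2=0 -> F1&~F2 -> 1
  row 1 [0001]: F1=1 F2=0 -> F1&~F2 -> 1
  row 2 [0010]: F1=1 F2=0 -> F1&~F2 -> 1
  row 3 [0011]: F1=1 F2=0 -> F1&~F2 -> 1
  row 4 [0100]: F1=1 F2=0 -> F1&~F2 -> 1
  row 5 [0101]: F1=1 F2=0 -> F1&~F2 -> 1
  row 6 [0110]: F1=1 F2=0 -> F1&~F2 -> 1
  row 7 [0111]: F1=1 F2=0 -> F1&~F2 -> 1
  row 8 [1000]: F1=1 F2=0 -> F1&~F2 -> 1
  row 9 [1001]: F1=1 F2=0 -> F1&~F2 -> 1
  row 10 [1010]: F1=1 F2=0 -> F1&~F2 -> 1
  row 11 [1011]: F1=1 F2=0 -> F1&~F2 -> 1
  row 12 [1100]: F1=0 F2=0 -> F1&~F2 -> 0
  row 13 [1101]: F1=1 F2=0 -> F1&~F2 -> 1
  row 14 [1110]: F1=0 F2=0 -> F1&~F2 -> 0
  row 15 [1111]: F1=1 F2=0 -> F1&~F2 -> 1
Full result column, 4 rows per line (u,v fixed per line; w,z runs 00..11 left to right):
  rows 0-3 [u,v=00]: 1111  = hex F
  rows 4-7 [u,v=01]: 1111  = hex F
  rows 8-11 [u,v=10]: 1111  = hex F
  rows 12-15 [u,v=11]: 0101  = hex 5
Counterexample vector (row 0 .. row 15) = 1111111111110101
Output column grouped in 4s = 1111 1111 1111 0101 = 0xFFF5
Convert to decimal digit by digit (value = value*16 + digit):
  F -> 15
  15*16 + 15 (F) = 255
  255*16 + 15 (F) = 4095
  4095*16 + 5 = 65525
Decimal = 65525

65525


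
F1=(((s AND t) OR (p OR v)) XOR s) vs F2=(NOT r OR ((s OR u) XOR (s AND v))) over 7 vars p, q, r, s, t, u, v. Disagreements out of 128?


F1 = (((s AND t) OR (p OR v)) XOR s)
F2 = (NOT r OR ((s OR u) XOR (s AND v)))
Evaluate both on each of 128 rows (bits = p,q,r,s,t,u,v):
  row 0 [0000000]: F1=0 F2=1 (differ) -> 1
  row 1 [0000001]: F1=1 F2=1 -> 0
  row 2 [0000010]: F1=0 F2=1 (differ) -> 1
  row 3 [0000011]: F1=1 F2=1 -> 0
  row 4 [0000100]: F1=0 F2=1 (differ) -> 1
  (every remaining row is evaluated the same way; all 128 results are listed next)
Full result column, 8 rows per line (p,q,r,s fixed per line; t,u,v runs 000..111 left to right):
  rows 0-7 [p,q,r,s=0000]: 10101010  (ones: 4)
  rows 8-15 [p,q,r,s=0001]: 01011111  (ones: 6)
  rows 16-23 [p,q,r,s=0010]: 01100110  (ones: 4)
  rows 24-31 [p,q,r,s=0011]: 00001010  (ones: 2)
  rows 32-39 [p,q,r,s=0100]: 10101010  (ones: 4)
  rows 40-47 [p,q,r,s=0101]: 01011111  (ones: 6)
  rows 48-55 [p,q,r,s=0110]: 01100110  (ones: 4)
  rows 56-63 [p,q,r,s=0111]: 00001010  (ones: 2)
  rows 64-71 [p,q,r,s=1000]: 00000000  (ones: 0)
  rows 72-79 [p,q,r,s=1001]: 11111111  (ones: 8)
  rows 80-87 [p,q,r,s=1010]: 11001100  (ones: 4)
  rows 88-95 [p,q,r,s=1011]: 10101010  (ones: 4)
  rows 96-103 [p,q,r,s=1100]: 00000000  (ones: 0)
  rows 104-111 [p,q,r,s=1101]: 11111111  (ones: 8)
  rows 112-119 [p,q,r,s=1110]: 11001100  (ones: 4)
  rows 120-127 [p,q,r,s=1111]: 10101010  (ones: 4)
Disagreements = 4+6+4+2+4+6+4+2+0+8+4+4+0+8+4+4 = 64

64


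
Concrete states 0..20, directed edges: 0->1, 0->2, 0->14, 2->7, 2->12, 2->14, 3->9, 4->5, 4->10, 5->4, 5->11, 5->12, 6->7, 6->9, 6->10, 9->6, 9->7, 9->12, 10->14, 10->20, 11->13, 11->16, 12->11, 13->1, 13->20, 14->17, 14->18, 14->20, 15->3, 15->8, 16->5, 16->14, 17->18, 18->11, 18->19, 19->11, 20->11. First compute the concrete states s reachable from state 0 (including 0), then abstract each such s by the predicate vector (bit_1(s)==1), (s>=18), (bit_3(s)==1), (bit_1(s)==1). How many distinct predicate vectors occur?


BFS from 0:
Concrete reachable: {0, 1, 2, 4, 5, 7, 10, 11, 12, 13, 14, 16, 17, 18, 19, 20}
Abstract via predicates (bit_1(s)==1), (s>=18), (bit_3(s)==1), (bit_1(s)==1):
  (0,0,0,0) <- {0, 1, 4, 5, 16, 17}
  (0,0,1,0) <- {12, 13}
  (0,1,0,0) <- {20}
  (1,0,0,1) <- {2, 7}
  (1,0,1,1) <- {10, 11, 14}
  (1,1,0,1) <- {18, 19}
Distinct abstract states = 6

6


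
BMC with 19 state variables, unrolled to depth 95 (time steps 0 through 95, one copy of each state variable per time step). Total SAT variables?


BMC unrolls to depth k, creating one copy of each state var for steps 0..k.
Step count = 95 + 1 = 96 (steps 0 through 95)
Vars per step = 19
Total = 19 * 96 = 1824

1824


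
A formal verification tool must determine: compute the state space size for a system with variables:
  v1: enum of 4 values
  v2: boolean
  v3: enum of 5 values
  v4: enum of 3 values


State space = product of domain sizes of all variables.
Domain sizes:
  v1 (enum of 4 values): 4
  v2 (boolean): 2
  v3 (enum of 5 values): 5
  v4 (enum of 3 values): 3
Product = 4 * 2 * 5 * 3 = 120

120


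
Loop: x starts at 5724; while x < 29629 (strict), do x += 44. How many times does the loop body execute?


Step 1: x goes from 5724 toward 29629 by 44; the body runs while x<29629, so iterations = ceil((bound-start)/step)
Step 2: Distance=23905
Step 3: ceil(23905/44)=544

544


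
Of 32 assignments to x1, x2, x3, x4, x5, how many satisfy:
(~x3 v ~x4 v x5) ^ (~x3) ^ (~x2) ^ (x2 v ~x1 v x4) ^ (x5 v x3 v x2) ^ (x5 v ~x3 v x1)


CNF with 6 clauses over 5 vars (32 assignments).
An assignment satisfies CNF iff every clause has >=1 true literal.
Check each row (bits = x1,x2,x3,x4,x5; clause T/F shown):
  row 0 [00000]: clauses=TTTTFT -> 0
  row 1 [00001]: clauses=TTTTTT -> 1
  row 2 [00010]: clauses=TTTTFT -> 0
  row 3 [00011]: clauses=TTTTTT -> 1
  row 4 [00100]: clauses=TFTTTF -> 0
  row 5 [00101]: clauses=TFTTTT -> 0
  row 6 [00110]: clauses=FFTTTF -> 0
  row 7 [00111]: clauses=TFTTTT -> 0
  row 8 [01000]: clauses=TTFTTT -> 0
  row 9 [01001]: clauses=TTFTTT -> 0
  row 10 [01010]: clauses=TTFTTT -> 0
  row 11 [01011]: clauses=TTFTTT -> 0
  row 12 [01100]: clauses=TFFTTF -> 0
  row 13 [01101]: clauses=TFFTTT -> 0
  row 14 [01110]: clauses=FFFTTF -> 0
  row 15 [01111]: clauses=TFFTTT -> 0
  row 16 [10000]: clauses=TTTFFT -> 0
  row 17 [10001]: clauses=TTTFTT -> 0
  row 18 [10010]: clauses=TTTTFT -> 0
  row 19 [10011]: clauses=TTTTTT -> 1
  row 20 [10100]: clauses=TFTFTT -> 0
  row 21 [10101]: clauses=TFTFTT -> 0
  row 22 [10110]: clauses=FFTTTT -> 0
  row 23 [10111]: clauses=TFTTTT -> 0
  row 24 [11000]: clauses=TTFTTT -> 0
  row 25 [11001]: clauses=TTFTTT -> 0
  row 26 [11010]: clauses=TTFTTT -> 0
  row 27 [11011]: clauses=TTFTTT -> 0
  row 28 [11100]: clauses=TFFTTT -> 0
  row 29 [11101]: clauses=TFFTTT -> 0
  row 30 [11110]: clauses=FFFTTT -> 0
  row 31 [11111]: clauses=TFFTTT -> 0
Full result column, 8 rows per line (x1,x2 fixed per line; x3,x4,x5 runs 000..111 left to right):
  rows 0-7 [x1,x2=00]: 01010000  (ones: 2)
  rows 8-15 [x1,x2=01]: 00000000  (ones: 0)
  rows 16-23 [x1,x2=10]: 00010000  (ones: 1)
  rows 24-31 [x1,x2=11]: 00000000  (ones: 0)
Satisfying assignments = 2+0+1+0 = 3

3


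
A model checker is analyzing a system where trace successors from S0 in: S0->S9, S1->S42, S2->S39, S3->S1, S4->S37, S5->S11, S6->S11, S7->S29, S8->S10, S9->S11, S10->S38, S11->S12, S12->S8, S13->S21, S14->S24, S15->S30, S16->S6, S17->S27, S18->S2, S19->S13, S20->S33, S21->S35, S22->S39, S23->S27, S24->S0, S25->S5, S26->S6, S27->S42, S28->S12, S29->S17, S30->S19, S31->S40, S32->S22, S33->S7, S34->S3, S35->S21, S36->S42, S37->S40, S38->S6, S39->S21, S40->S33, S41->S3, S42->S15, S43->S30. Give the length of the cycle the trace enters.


Trace from S0 until a state repeats:
  S0 -> S9 -> S11 -> S12 -> S8 -> S10 -> S38 -> S6 -> S11
S11 first seen at step 2, revisited at step 8.
Cycle length = 8 - 2 = 6

6


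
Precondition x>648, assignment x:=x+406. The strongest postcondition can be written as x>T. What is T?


Formula: sp(P, x:=E) = exists old_x. (x = E[old_x/x]) AND P[old_x/x] (old_x is the value of x before the assignment; eliminate old_x by solving x = E[old_x/x] for old_x)
Step 1: Precondition P: x>648, i.e. old_x > 648
Step 2: Assignment gives x = old_x + 406, so old_x = x - 406
Step 3: Substitute into P: x - 406 > 648
Step 4: Simplify: x > 648+406 = 1054

1054


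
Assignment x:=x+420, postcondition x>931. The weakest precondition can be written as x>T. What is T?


Formula: wp(x:=E, P) = P[E/x] (substitute E for x in postcondition)
Step 1: Postcondition: x>931
Step 2: Substitute x+420 for x: x+420>931
Step 3: Solve for x: x > 931-420 = 511

511


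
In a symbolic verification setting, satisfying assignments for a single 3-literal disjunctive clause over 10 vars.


Step 1: Total=2^10=1024
Step 2: Unsat when all 3 false: 2^7=128
Step 3: Sat=1024-128=896

896


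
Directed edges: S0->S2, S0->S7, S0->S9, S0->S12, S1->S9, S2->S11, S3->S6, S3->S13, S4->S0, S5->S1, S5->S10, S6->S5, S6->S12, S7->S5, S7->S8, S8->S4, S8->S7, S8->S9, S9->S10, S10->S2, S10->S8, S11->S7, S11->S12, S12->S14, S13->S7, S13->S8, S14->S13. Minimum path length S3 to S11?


BFS layer-by-layer from S3:
  dist 0: {S3}
  dist 1: {S6, S13}
  dist 2: {S5, S7, S8, S12}
  dist 3: {S1, S4, S9, S10, S14}
  dist 4: {S0, S2}
  dist 5: {S11}
  -> S11 reached at distance 5
Shortest path length = 5

5


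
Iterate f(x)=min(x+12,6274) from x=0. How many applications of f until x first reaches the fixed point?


Step 1: x=0, cap=6274, increment=12
Step 2: x grows by 12 each step until capped at 6274; fixed point is x=6274
Step 3: iterations = ceil(6274/12) = 523

523


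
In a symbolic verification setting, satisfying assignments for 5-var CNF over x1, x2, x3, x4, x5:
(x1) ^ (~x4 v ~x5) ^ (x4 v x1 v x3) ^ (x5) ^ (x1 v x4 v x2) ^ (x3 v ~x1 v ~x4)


CNF with 6 clauses over 5 vars (32 assignments).
An assignment satisfies CNF iff every clause has >=1 true literal.
Check each row (bits = x1,x2,x3,x4,x5; clause T/F shown):
  row 0 [00000]: clauses=FTFFFT -> 0
  row 1 [00001]: clauses=FTFTFT -> 0
  row 2 [00010]: clauses=FTTFTT -> 0
  row 3 [00011]: clauses=FFTTTT -> 0
  row 4 [00100]: clauses=FTTFFT -> 0
  row 5 [00101]: clauses=FTTTFT -> 0
  row 6 [00110]: clauses=FTTFTT -> 0
  row 7 [00111]: clauses=FFTTTT -> 0
  row 8 [01000]: clauses=FTFFTT -> 0
  row 9 [01001]: clauses=FTFTTT -> 0
  row 10 [01010]: clauses=FTTFTT -> 0
  row 11 [01011]: clauses=FFTTTT -> 0
  row 12 [01100]: clauses=FTTFTT -> 0
  row 13 [01101]: clauses=FTTTTT -> 0
  row 14 [01110]: clauses=FTTFTT -> 0
  row 15 [01111]: clauses=FFTTTT -> 0
  row 16 [10000]: clauses=TTTFTT -> 0
  row 17 [10001]: clauses=TTTTTT -> 1
  row 18 [10010]: clauses=TTTFTF -> 0
  row 19 [10011]: clauses=TFTTTF -> 0
  row 20 [10100]: clauses=TTTFTT -> 0
  row 21 [10101]: clauses=TTTTTT -> 1
  row 22 [10110]: clauses=TTTFTT -> 0
  row 23 [10111]: clauses=TFTTTT -> 0
  row 24 [11000]: clauses=TTTFTT -> 0
  row 25 [11001]: clauses=TTTTTT -> 1
  row 26 [11010]: clauses=TTTFTF -> 0
  row 27 [11011]: clauses=TFTTTF -> 0
  row 28 [11100]: clauses=TTTFTT -> 0
  row 29 [11101]: clauses=TTTTTT -> 1
  row 30 [11110]: clauses=TTTFTT -> 0
  row 31 [11111]: clauses=TFTTTT -> 0
Full result column, 8 rows per line (x1,x2 fixed per line; x3,x4,x5 runs 000..111 left to right):
  rows 0-7 [x1,x2=00]: 00000000  (ones: 0)
  rows 8-15 [x1,x2=01]: 00000000  (ones: 0)
  rows 16-23 [x1,x2=10]: 01000100  (ones: 2)
  rows 24-31 [x1,x2=11]: 01000100  (ones: 2)
Satisfying assignments = 0+0+2+2 = 4

4


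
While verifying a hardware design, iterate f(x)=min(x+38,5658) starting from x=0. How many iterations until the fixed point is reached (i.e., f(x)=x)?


Step 1: x=0, cap=5658, increment=38
Step 2: x grows by 38 each step until capped at 5658; fixed point is x=5658
Step 3: iterations = ceil(5658/38) = 149

149


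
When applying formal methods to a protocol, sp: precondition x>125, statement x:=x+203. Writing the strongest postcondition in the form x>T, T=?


Formula: sp(P, x:=E) = exists old_x. (x = E[old_x/x]) AND P[old_x/x] (old_x is the value of x before the assignment; eliminate old_x by solving x = E[old_x/x] for old_x)
Step 1: Precondition P: x>125, i.e. old_x > 125
Step 2: Assignment gives x = old_x + 203, so old_x = x - 203
Step 3: Substitute into P: x - 203 > 125
Step 4: Simplify: x > 125+203 = 328

328


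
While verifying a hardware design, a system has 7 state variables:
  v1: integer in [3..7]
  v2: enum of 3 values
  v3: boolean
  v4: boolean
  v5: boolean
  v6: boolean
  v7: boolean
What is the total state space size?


State space = product of domain sizes of all variables.
Domain sizes:
  v1 (integer in [3..7]): 5
  v2 (enum of 3 values): 3
  v3 (boolean): 2
  v4 (boolean): 2
  v5 (boolean): 2
  v6 (boolean): 2
  v7 (boolean): 2
Product = 5 * 3 * 2 * 2 * 2 * 2 * 2 = 480

480


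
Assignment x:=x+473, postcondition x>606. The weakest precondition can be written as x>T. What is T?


Formula: wp(x:=E, P) = P[E/x] (substitute E for x in postcondition)
Step 1: Postcondition: x>606
Step 2: Substitute x+473 for x: x+473>606
Step 3: Solve for x: x > 606-473 = 133

133


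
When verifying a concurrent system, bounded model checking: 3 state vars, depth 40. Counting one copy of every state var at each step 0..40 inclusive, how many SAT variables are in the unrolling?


BMC unrolls to depth k, creating one copy of each state var for steps 0..k.
Step count = 40 + 1 = 41 (steps 0 through 40)
Vars per step = 3
Total = 3 * 41 = 123

123


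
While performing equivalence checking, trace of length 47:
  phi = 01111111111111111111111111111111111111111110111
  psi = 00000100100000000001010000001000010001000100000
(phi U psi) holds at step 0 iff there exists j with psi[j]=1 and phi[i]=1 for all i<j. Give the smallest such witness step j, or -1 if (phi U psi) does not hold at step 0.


(phi U psi) at 0: need smallest j with psi[j]=1 and phi[i]=1 for all i in [0,j).
Scan from step 0:
  step 0: phi=0 -> phi-prefix broken from here
  step 5: psi=1 but phi already failed -> not a witness
  step 8: psi=1 but phi already failed -> not a witness
  step 19: psi=1 but phi already failed -> not a witness
  step 21: psi=1 but phi already failed -> not a witness
  step 28: psi=1 but phi already failed -> not a witness
  step 33: psi=1 but phi already failed -> not a witness
  step 37: psi=1 but phi already failed -> not a witness
  step 41: psi=1 but phi already failed -> not a witness
  end of trace: no witness -> -1
Witness step = -1

-1


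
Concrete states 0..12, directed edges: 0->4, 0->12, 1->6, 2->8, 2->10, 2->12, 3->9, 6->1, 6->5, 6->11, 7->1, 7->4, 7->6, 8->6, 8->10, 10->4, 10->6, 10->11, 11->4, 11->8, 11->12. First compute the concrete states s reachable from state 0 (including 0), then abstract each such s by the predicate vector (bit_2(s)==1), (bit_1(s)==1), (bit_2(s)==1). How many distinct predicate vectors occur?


BFS from 0:
Concrete reachable: {0, 4, 12}
Abstract via predicates (bit_2(s)==1), (bit_1(s)==1), (bit_2(s)==1):
  (0,0,0) <- {0}
  (1,0,1) <- {4, 12}
Distinct abstract states = 2

2


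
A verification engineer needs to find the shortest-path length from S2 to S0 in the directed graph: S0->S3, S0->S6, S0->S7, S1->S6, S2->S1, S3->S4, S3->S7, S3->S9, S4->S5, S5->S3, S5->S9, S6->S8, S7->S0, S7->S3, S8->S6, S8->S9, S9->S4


BFS layer-by-layer from S2:
  dist 0: {S2}
  dist 1: {S1}
  dist 2: {S6}
  dist 3: {S8}
  dist 4: {S9}
  dist 5: {S4}
  dist 6: {S5}
  dist 7: {S3}
  dist 8: {S7}
  dist 9: {S0}
  -> S0 reached at distance 9
Shortest path length = 9

9


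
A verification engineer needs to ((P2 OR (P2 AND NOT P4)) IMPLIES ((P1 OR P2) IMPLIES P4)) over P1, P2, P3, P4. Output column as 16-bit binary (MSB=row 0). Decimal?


Formula: ((P2 OR (P2 AND NOT P4)) IMPLIES ((P1 OR P2) IMPLIES P4)) over P1, P2, P3, P4 (16 rows)
Evaluate each row (bits = P1,P2,P3,P4, MSB first):
  row 0 [0000]: ((0 OR (0 AND NOT 0)) IMPLIES ((0 OR 0) IMPLIES 0)) -> 1
  row 1 [0001]: ((0 OR (0 AND NOT 1)) IMPLIES ((0 OR 0) IMPLIES 1)) -> 1
  row 2 [0010]: ((0 OR (0 AND NOT 0)) IMPLIES ((0 OR 0) IMPLIES 0)) -> 1
  row 3 [0011]: ((0 OR (0 AND NOT 1)) IMPLIES ((0 OR 0) IMPLIES 1)) -> 1
  row 4 [0100]: ((1 OR (1 AND NOT 0)) IMPLIES ((0 OR 1) IMPLIES 0)) -> 0
  row 5 [0101]: ((1 OR (1 AND NOT 1)) IMPLIES ((0 OR 1) IMPLIES 1)) -> 1
  row 6 [0110]: ((1 OR (1 AND NOT 0)) IMPLIES ((0 OR 1) IMPLIES 0)) -> 0
  row 7 [0111]: ((1 OR (1 AND NOT 1)) IMPLIES ((0 OR 1) IMPLIES 1)) -> 1
  row 8 [1000]: ((0 OR (0 AND NOT 0)) IMPLIES ((1 OR 0) IMPLIES 0)) -> 1
  row 9 [1001]: ((0 OR (0 AND NOT 1)) IMPLIES ((1 OR 0) IMPLIES 1)) -> 1
  row 10 [1010]: ((0 OR (0 AND NOT 0)) IMPLIES ((1 OR 0) IMPLIES 0)) -> 1
  row 11 [1011]: ((0 OR (0 AND NOT 1)) IMPLIES ((1 OR 0) IMPLIES 1)) -> 1
  row 12 [1100]: ((1 OR (1 AND NOT 0)) IMPLIES ((1 OR 1) IMPLIES 0)) -> 0
  row 13 [1101]: ((1 OR (1 AND NOT 1)) IMPLIES ((1 OR 1) IMPLIES 1)) -> 1
  row 14 [1110]: ((1 OR (1 AND NOT 0)) IMPLIES ((1 OR 1) IMPLIES 0)) -> 0
  row 15 [1111]: ((1 OR (1 AND NOT 1)) IMPLIES ((1 OR 1) IMPLIES 1)) -> 1
Full result column, 4 rows per line (P1,P2 fixed per line; P3,P4 runs 00..11 left to right):
  rows 0-3 [P1,P2=00]: 1111  = hex F
  rows 4-7 [P1,P2=01]: 0101  = hex 5
  rows 8-11 [P1,P2=10]: 1111  = hex F
  rows 12-15 [P1,P2=11]: 0101  = hex 5
Output column (row 0 .. row 15) = 1111010111110101
Output column grouped in 4s = 1111 0101 1111 0101 = 0xF5F5
Convert to decimal digit by digit (value = value*16 + digit):
  F -> 15
  15*16 + 5 = 245
  245*16 + 15 (F) = 3935
  3935*16 + 5 = 62965
Decimal = 62965

62965


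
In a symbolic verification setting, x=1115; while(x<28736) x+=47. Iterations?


Step 1: x goes from 1115 toward 28736 by 47; the body runs while x<28736, so iterations = ceil((bound-start)/step)
Step 2: Distance=27621
Step 3: ceil(27621/47)=588

588


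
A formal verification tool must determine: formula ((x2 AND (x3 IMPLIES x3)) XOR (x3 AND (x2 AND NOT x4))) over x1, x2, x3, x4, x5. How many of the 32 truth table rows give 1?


Formula: ((x2 AND (x3 IMPLIES x3)) XOR (x3 AND (x2 AND NOT x4))) over 5 vars (32 rows)
Evaluate each row (x1, x2, x3, x4, x5 as bits, MSB first):
  row 0 [00000]: ((0 AND (0 IMPLIES 0)) XOR (0 AND (0 AND NOT 0))) -> 0
  row 1 [00001]: ((0 AND (0 IMPLIES 0)) XOR (0 AND (0 AND NOT 0))) -> 0
  row 2 [00010]: ((0 AND (0 IMPLIES 0)) XOR (0 AND (0 AND NOT 1))) -> 0
  row 3 [00011]: ((0 AND (0 IMPLIES 0)) XOR (0 AND (0 AND NOT 1))) -> 0
  row 4 [00100]: ((0 AND (1 IMPLIES 1)) XOR (1 AND (0 AND NOT 0))) -> 0
  row 5 [00101]: ((0 AND (1 IMPLIES 1)) XOR (1 AND (0 AND NOT 0))) -> 0
  row 6 [00110]: ((0 AND (1 IMPLIES 1)) XOR (1 AND (0 AND NOT 1))) -> 0
  row 7 [00111]: ((0 AND (1 IMPLIES 1)) XOR (1 AND (0 AND NOT 1))) -> 0
  row 8 [01000]: ((1 AND (0 IMPLIES 0)) XOR (0 AND (1 AND NOT 0))) -> 1
  row 9 [01001]: ((1 AND (0 IMPLIES 0)) XOR (0 AND (1 AND NOT 0))) -> 1
  row 10 [01010]: ((1 AND (0 IMPLIES 0)) XOR (0 AND (1 AND NOT 1))) -> 1
  row 11 [01011]: ((1 AND (0 IMPLIES 0)) XOR (0 AND (1 AND NOT 1))) -> 1
  row 12 [01100]: ((1 AND (1 IMPLIES 1)) XOR (1 AND (1 AND NOT 0))) -> 0
  row 13 [01101]: ((1 AND (1 IMPLIES 1)) XOR (1 AND (1 AND NOT 0))) -> 0
  row 14 [01110]: ((1 AND (1 IMPLIES 1)) XOR (1 AND (1 AND NOT 1))) -> 1
  row 15 [01111]: ((1 AND (1 IMPLIES 1)) XOR (1 AND (1 AND NOT 1))) -> 1
  row 16 [10000]: ((0 AND (0 IMPLIES 0)) XOR (0 AND (0 AND NOT 0))) -> 0
  row 17 [10001]: ((0 AND (0 IMPLIES 0)) XOR (0 AND (0 AND NOT 0))) -> 0
  row 18 [10010]: ((0 AND (0 IMPLIES 0)) XOR (0 AND (0 AND NOT 1))) -> 0
  row 19 [10011]: ((0 AND (0 IMPLIES 0)) XOR (0 AND (0 AND NOT 1))) -> 0
  row 20 [10100]: ((0 AND (1 IMPLIES 1)) XOR (1 AND (0 AND NOT 0))) -> 0
  row 21 [10101]: ((0 AND (1 IMPLIES 1)) XOR (1 AND (0 AND NOT 0))) -> 0
  row 22 [10110]: ((0 AND (1 IMPLIES 1)) XOR (1 AND (0 AND NOT 1))) -> 0
  row 23 [10111]: ((0 AND (1 IMPLIES 1)) XOR (1 AND (0 AND NOT 1))) -> 0
  row 24 [11000]: ((1 AND (0 IMPLIES 0)) XOR (0 AND (1 AND NOT 0))) -> 1
  row 25 [11001]: ((1 AND (0 IMPLIES 0)) XOR (0 AND (1 AND NOT 0))) -> 1
  row 26 [11010]: ((1 AND (0 IMPLIES 0)) XOR (0 AND (1 AND NOT 1))) -> 1
  row 27 [11011]: ((1 AND (0 IMPLIES 0)) XOR (0 AND (1 AND NOT 1))) -> 1
  row 28 [11100]: ((1 AND (1 IMPLIES 1)) XOR (1 AND (1 AND NOT 0))) -> 0
  row 29 [11101]: ((1 AND (1 IMPLIES 1)) XOR (1 AND (1 AND NOT 0))) -> 0
  row 30 [11110]: ((1 AND (1 IMPLIES 1)) XOR (1 AND (1 AND NOT 1))) -> 1
  row 31 [11111]: ((1 AND (1 IMPLIES 1)) XOR (1 AND (1 AND NOT 1))) -> 1
Full result column, 8 rows per line (x1,x2 fixed per line; x3,x4,x5 runs 000..111 left to right):
  rows 0-7 [x1,x2=00]: 00000000  (ones: 0)
  rows 8-15 [x1,x2=01]: 11110011  (ones: 6)
  rows 16-23 [x1,x2=10]: 00000000  (ones: 0)
  rows 24-31 [x1,x2=11]: 11110011  (ones: 6)
Count of 1-rows = 0+6+0+6 = 12

12
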